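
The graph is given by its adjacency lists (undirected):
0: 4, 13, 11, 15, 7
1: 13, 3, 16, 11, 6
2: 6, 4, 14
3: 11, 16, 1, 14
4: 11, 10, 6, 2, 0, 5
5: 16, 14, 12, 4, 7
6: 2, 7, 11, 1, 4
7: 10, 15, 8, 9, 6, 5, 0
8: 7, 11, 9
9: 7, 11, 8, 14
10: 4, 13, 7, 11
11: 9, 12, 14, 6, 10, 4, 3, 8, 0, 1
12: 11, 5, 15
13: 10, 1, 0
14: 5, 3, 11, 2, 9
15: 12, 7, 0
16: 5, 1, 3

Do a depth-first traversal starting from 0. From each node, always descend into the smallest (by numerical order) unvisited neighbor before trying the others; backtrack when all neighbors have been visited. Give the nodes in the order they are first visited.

Visit 0
0 → 4
4 → 2
2 → 6
6 → 1
1 → 3
3 → 11
11 → 8
8 → 7
7 → 5
5 → 12
12 → 15
5 → 14
14 → 9
5 → 16
7 → 10
10 → 13

0, 4, 2, 6, 1, 3, 11, 8, 7, 5, 12, 15, 14, 9, 16, 10, 13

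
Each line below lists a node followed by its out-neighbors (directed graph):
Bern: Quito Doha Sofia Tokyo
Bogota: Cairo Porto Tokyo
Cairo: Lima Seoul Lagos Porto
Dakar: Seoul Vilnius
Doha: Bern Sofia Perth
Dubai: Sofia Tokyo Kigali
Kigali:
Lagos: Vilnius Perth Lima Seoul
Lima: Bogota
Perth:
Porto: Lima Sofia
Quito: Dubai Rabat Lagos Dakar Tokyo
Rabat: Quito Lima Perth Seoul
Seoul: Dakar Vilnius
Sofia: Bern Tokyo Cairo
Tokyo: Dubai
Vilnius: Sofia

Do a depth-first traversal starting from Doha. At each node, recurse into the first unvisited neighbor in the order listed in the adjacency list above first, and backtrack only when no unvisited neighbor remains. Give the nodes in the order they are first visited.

Doha -> Bern -> Quito -> Dubai -> Sofia -> Tokyo -> Cairo -> Lima -> Bogota -> Porto -> Seoul -> Dakar -> Vilnius -> Lagos -> Perth -> Kigali -> Rabat

Visit Doha
Doha → Bern
Bern → Quito
Quito → Dubai
Dubai → Sofia
Sofia → Tokyo
Sofia → Cairo
Cairo → Lima
Lima → Bogota
Bogota → Porto
Cairo → Seoul
Seoul → Dakar
Dakar → Vilnius
Cairo → Lagos
Lagos → Perth
Dubai → Kigali
Quito → Rabat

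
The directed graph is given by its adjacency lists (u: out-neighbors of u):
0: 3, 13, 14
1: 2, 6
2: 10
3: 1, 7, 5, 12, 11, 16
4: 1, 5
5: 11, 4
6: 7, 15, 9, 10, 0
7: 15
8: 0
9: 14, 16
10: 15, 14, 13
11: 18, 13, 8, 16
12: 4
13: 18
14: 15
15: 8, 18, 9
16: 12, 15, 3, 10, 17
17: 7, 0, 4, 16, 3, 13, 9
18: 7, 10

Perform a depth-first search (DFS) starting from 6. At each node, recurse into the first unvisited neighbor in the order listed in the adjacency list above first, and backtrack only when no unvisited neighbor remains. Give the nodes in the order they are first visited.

Visit 6
6 → 7
7 → 15
15 → 8
8 → 0
0 → 3
3 → 1
1 → 2
2 → 10
10 → 14
10 → 13
13 → 18
3 → 5
5 → 11
11 → 16
16 → 12
12 → 4
16 → 17
17 → 9

6, 7, 15, 8, 0, 3, 1, 2, 10, 14, 13, 18, 5, 11, 16, 12, 4, 17, 9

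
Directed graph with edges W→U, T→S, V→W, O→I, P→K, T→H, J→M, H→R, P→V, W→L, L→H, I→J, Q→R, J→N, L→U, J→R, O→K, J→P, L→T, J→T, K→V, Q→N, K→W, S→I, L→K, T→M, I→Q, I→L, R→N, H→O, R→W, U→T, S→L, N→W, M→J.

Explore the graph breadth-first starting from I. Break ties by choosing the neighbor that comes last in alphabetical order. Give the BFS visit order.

I Q L J R N U T K H P M W S V O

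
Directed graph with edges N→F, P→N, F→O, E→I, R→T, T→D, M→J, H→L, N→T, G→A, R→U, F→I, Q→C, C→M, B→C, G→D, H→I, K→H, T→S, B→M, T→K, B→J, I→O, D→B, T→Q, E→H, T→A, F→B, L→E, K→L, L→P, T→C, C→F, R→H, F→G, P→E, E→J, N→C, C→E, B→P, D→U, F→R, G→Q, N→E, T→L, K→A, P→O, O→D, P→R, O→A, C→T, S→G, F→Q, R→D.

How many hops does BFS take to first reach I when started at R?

2

Level 0: R
Level 1: D, H, T, U
Level 2: A, B, C, I, K, L, Q, S
Level 3: E, F, G, J, M, O, P
Level 4: N
I first appears at level 2.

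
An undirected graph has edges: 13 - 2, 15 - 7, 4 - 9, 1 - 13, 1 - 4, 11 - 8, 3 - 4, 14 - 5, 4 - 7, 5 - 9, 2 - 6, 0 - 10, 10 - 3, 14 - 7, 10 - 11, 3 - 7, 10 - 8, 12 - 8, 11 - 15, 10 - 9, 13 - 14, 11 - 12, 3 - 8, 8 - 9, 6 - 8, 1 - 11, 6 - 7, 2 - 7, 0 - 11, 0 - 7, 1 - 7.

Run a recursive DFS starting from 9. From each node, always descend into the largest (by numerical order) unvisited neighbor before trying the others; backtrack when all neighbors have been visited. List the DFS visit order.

9, 10, 11, 15, 7, 14, 13, 2, 6, 8, 12, 3, 4, 1, 5, 0

Visit 9
9 → 10
10 → 11
11 → 15
15 → 7
7 → 14
14 → 13
13 → 2
2 → 6
6 → 8
8 → 12
8 → 3
3 → 4
4 → 1
14 → 5
7 → 0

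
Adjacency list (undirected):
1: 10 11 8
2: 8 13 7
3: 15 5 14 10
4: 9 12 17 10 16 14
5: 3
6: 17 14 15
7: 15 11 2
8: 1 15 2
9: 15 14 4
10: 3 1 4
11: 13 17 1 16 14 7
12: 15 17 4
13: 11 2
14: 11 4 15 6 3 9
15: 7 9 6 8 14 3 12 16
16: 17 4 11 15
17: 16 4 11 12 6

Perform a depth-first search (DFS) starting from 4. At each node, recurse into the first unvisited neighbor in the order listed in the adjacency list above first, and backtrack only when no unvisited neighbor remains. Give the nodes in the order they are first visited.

Visit 4
4 → 9
9 → 15
15 → 7
7 → 11
11 → 13
13 → 2
2 → 8
8 → 1
1 → 10
10 → 3
3 → 5
3 → 14
14 → 6
6 → 17
17 → 16
17 → 12

4 → 9 → 15 → 7 → 11 → 13 → 2 → 8 → 1 → 10 → 3 → 5 → 14 → 6 → 17 → 16 → 12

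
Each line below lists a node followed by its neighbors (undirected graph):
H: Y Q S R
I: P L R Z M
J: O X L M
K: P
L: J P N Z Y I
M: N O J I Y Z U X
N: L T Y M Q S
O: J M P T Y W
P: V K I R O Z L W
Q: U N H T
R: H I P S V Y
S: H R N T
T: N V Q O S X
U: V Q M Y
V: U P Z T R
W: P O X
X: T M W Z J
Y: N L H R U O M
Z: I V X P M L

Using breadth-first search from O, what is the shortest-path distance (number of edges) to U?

2

Level 0: O
Level 1: J, M, P, T, W, Y
Level 2: H, I, K, L, N, Q, R, S, U, V, X, Z
U first appears at level 2.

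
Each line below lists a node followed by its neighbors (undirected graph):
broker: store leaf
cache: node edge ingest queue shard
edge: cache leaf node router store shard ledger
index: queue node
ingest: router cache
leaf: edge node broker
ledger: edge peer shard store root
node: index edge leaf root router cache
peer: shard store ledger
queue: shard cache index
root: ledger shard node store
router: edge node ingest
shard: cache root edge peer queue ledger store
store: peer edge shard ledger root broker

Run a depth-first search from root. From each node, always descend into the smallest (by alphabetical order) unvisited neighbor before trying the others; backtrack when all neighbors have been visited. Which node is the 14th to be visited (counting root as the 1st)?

Visit root
root → ledger
ledger → edge
edge → cache
cache → ingest
ingest → router
router → node
node → index
index → queue
queue → shard
shard → peer
peer → store
store → broker
broker → leaf

Visit order: root, ledger, edge, cache, ingest, router, node, index, queue, shard, peer, store, broker, leaf

leaf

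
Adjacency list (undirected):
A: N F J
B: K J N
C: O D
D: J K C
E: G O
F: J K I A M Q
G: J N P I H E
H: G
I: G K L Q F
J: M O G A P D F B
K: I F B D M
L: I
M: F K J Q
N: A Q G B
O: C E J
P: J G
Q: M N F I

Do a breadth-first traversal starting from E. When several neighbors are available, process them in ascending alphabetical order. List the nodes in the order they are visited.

E G O H I J N P C F K L Q A B D M

Visit E; enqueue G, O → queue [G, O]
Visit G; enqueue H, I, J, N, P → queue [O, H, I, J, N, P]
Visit O; enqueue C → queue [H, I, J, N, P, C]
Visit H → queue [I, J, N, P, C]
Visit I; enqueue F, K, L, Q → queue [J, N, P, C, F, K, L, Q]
Visit J; enqueue A, B, D, M → queue [N, P, C, F, K, L, Q, A, B, D, M]
Visit N → queue [P, C, F, K, L, Q, A, B, D, M]
Visit P → queue [C, F, K, L, Q, A, B, D, M]
Visit C → queue [F, K, L, Q, A, B, D, M]
Visit F → queue [K, L, Q, A, B, D, M]
Visit K → queue [L, Q, A, B, D, M]
Visit L → queue [Q, A, B, D, M]
Visit Q → queue [A, B, D, M]
Visit A → queue [B, D, M]
Visit B → queue [D, M]
Visit D → queue [M]
Visit M → queue []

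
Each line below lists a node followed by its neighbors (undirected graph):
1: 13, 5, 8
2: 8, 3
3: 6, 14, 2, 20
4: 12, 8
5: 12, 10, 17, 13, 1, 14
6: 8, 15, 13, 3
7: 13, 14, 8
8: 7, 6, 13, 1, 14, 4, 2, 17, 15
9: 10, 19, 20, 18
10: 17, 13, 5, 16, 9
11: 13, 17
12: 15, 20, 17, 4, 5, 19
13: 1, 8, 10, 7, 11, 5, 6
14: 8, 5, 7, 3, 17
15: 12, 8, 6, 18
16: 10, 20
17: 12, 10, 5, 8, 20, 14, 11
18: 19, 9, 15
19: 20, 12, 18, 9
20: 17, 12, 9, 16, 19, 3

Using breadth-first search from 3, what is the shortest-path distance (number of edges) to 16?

Level 0: 3
Level 1: 2, 6, 14, 20
Level 2: 5, 7, 8, 9, 12, 13, 15, 16, 17, 19
Level 3: 1, 4, 10, 11, 18
16 first appears at level 2.

2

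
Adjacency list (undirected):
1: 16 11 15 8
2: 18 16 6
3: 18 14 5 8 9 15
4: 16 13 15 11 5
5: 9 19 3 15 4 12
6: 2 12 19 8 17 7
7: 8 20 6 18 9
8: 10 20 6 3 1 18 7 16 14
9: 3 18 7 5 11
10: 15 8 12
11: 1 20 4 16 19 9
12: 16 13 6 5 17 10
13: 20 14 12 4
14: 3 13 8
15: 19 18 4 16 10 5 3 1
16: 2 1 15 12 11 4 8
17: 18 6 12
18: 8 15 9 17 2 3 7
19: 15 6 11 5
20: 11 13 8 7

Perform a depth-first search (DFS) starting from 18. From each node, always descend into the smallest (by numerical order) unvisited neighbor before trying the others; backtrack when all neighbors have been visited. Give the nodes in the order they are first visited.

Visit 18
18 → 2
2 → 6
6 → 7
7 → 8
8 → 1
1 → 11
11 → 4
4 → 5
5 → 3
3 → 9
3 → 14
14 → 13
13 → 12
12 → 10
10 → 15
15 → 16
15 → 19
12 → 17
13 → 20

18 -> 2 -> 6 -> 7 -> 8 -> 1 -> 11 -> 4 -> 5 -> 3 -> 9 -> 14 -> 13 -> 12 -> 10 -> 15 -> 16 -> 19 -> 17 -> 20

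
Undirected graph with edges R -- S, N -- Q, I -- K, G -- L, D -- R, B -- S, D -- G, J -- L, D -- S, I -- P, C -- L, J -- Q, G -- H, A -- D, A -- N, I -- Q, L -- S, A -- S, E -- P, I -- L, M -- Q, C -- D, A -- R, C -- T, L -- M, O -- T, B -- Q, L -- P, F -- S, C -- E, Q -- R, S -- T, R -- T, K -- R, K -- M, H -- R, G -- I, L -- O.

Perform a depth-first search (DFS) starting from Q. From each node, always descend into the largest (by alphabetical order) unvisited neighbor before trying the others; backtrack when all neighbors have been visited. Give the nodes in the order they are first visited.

Visit Q
Q → R
R → T
T → S
S → L
L → P
P → I
I → K
K → M
I → G
G → H
G → D
D → C
C → E
D → A
A → N
L → O
L → J
S → F
S → B

Q, R, T, S, L, P, I, K, M, G, H, D, C, E, A, N, O, J, F, B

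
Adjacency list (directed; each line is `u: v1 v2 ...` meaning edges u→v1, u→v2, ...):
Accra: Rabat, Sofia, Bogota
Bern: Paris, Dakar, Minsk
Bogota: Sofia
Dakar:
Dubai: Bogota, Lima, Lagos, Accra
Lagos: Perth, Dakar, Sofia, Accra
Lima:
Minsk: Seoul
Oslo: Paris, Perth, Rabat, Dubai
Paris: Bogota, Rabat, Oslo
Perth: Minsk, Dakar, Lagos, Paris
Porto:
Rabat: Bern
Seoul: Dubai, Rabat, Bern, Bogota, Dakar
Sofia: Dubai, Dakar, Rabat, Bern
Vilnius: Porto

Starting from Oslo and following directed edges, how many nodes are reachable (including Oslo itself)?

14

BFS from Oslo visits: Oslo, Paris, Perth, Rabat, Dubai, Bogota, Minsk, Dakar, Lagos, Bern, Lima, Accra, Sofia, Seoul
Reachable nodes: 14 of 16 total.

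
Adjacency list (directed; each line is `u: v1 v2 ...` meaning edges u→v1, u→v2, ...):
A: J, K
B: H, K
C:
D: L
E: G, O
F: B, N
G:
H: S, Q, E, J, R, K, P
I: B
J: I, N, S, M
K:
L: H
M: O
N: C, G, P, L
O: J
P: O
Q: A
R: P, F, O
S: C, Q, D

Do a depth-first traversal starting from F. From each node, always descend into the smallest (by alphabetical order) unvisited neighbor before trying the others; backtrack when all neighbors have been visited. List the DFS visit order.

Visit F
F → B
B → H
H → E
E → G
E → O
O → J
J → I
J → M
J → N
N → C
N → L
N → P
J → S
S → D
S → Q
Q → A
A → K
H → R

F → B → H → E → G → O → J → I → M → N → C → L → P → S → D → Q → A → K → R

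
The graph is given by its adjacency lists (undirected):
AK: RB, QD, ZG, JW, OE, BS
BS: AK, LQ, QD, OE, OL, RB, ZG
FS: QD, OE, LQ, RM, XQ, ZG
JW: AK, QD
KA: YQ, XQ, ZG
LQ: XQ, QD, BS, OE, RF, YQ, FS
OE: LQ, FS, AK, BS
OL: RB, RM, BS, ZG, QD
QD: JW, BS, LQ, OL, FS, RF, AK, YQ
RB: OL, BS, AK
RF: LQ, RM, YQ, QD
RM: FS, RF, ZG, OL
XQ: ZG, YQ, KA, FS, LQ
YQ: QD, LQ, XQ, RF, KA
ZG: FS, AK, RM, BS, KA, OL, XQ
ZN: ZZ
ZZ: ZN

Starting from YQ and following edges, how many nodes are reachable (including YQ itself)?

BFS from YQ visits: YQ, QD, LQ, XQ, RF, KA, JW, BS, OL, FS, AK, OE, ZG, RM, RB
Reachable nodes: 15 of 17 total.

15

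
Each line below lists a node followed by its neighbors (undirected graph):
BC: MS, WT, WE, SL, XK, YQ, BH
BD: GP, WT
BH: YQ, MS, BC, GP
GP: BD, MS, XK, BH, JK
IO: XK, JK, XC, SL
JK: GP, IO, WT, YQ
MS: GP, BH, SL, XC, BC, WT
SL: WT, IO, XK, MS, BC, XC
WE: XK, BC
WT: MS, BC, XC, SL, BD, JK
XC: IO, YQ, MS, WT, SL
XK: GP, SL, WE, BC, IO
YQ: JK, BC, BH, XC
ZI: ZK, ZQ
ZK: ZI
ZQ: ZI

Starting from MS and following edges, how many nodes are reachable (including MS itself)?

BFS from MS visits: MS, XC, WT, SL, GP, BH, BC, YQ, IO, JK, BD, XK, WE
Reachable nodes: 13 of 16 total.

13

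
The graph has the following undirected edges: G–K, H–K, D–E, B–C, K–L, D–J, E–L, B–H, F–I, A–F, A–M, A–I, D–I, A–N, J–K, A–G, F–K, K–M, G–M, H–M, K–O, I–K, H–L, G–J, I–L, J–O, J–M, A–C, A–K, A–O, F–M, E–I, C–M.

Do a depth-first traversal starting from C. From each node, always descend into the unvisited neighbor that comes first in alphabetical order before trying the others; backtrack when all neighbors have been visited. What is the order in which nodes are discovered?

Visit C
C → A
A → F
F → I
I → D
D → E
E → L
L → H
H → B
H → K
K → G
G → J
J → M
J → O
A → N

C, A, F, I, D, E, L, H, B, K, G, J, M, O, N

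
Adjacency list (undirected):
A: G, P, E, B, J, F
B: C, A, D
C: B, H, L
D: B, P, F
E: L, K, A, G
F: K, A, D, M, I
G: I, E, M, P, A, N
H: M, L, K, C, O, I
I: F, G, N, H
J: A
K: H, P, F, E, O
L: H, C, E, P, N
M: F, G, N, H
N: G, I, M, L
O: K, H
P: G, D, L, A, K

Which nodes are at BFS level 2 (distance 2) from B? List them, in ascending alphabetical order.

E, F, G, H, J, L, P

Level 0: B
Level 1: A, C, D
Level 2: E, F, G, H, J, L, P
Level 3: I, K, M, N, O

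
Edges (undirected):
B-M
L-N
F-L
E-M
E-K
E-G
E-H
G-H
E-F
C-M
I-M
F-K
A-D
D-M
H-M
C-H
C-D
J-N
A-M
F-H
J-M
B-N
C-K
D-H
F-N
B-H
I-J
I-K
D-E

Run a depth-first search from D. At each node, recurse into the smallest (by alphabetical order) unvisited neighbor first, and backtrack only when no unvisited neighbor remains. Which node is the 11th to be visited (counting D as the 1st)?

Visit D
D → A
A → M
M → B
B → H
H → C
C → K
K → E
E → F
F → L
L → N
N → J
J → I
E → G

Visit order: D, A, M, B, H, C, K, E, F, L, N, J, I, G

N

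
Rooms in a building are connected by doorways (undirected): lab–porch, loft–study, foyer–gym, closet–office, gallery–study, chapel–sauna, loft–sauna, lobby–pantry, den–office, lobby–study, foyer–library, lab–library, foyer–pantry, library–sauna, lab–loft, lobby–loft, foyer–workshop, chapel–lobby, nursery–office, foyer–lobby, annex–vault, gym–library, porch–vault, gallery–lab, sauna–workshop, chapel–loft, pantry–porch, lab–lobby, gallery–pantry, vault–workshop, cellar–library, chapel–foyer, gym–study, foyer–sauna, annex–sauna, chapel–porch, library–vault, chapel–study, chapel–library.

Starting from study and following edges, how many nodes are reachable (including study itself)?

BFS from study visits: study, loft, lobby, gym, gallery, chapel, sauna, lab, pantry, foyer, library, porch, workshop, annex, vault, cellar
Reachable nodes: 16 of 20 total.

16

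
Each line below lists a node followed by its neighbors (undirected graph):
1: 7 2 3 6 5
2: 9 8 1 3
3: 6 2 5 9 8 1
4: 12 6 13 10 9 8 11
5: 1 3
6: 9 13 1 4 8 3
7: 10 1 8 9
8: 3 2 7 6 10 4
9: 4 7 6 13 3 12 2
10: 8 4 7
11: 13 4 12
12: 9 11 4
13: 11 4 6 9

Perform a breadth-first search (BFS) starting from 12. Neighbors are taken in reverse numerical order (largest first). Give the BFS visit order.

Visit 12; enqueue 11, 9, 4 → queue [11, 9, 4]
Visit 11; enqueue 13 → queue [9, 4, 13]
Visit 9; enqueue 7, 6, 3, 2 → queue [4, 13, 7, 6, 3, 2]
Visit 4; enqueue 10, 8 → queue [13, 7, 6, 3, 2, 10, 8]
Visit 13 → queue [7, 6, 3, 2, 10, 8]
Visit 7; enqueue 1 → queue [6, 3, 2, 10, 8, 1]
Visit 6 → queue [3, 2, 10, 8, 1]
Visit 3; enqueue 5 → queue [2, 10, 8, 1, 5]
Visit 2 → queue [10, 8, 1, 5]
Visit 10 → queue [8, 1, 5]
Visit 8 → queue [1, 5]
Visit 1 → queue [5]
Visit 5 → queue []

12, 11, 9, 4, 13, 7, 6, 3, 2, 10, 8, 1, 5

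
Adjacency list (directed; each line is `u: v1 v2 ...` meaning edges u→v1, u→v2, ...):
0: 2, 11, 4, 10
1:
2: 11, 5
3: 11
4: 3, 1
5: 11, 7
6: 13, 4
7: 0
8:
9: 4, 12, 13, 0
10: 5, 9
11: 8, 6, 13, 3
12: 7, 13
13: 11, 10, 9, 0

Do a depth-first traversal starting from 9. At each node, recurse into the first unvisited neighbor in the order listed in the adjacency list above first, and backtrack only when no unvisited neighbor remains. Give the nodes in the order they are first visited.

Visit 9
9 → 4
4 → 3
3 → 11
11 → 8
11 → 6
6 → 13
13 → 10
10 → 5
5 → 7
7 → 0
0 → 2
4 → 1
9 → 12

9 -> 4 -> 3 -> 11 -> 8 -> 6 -> 13 -> 10 -> 5 -> 7 -> 0 -> 2 -> 1 -> 12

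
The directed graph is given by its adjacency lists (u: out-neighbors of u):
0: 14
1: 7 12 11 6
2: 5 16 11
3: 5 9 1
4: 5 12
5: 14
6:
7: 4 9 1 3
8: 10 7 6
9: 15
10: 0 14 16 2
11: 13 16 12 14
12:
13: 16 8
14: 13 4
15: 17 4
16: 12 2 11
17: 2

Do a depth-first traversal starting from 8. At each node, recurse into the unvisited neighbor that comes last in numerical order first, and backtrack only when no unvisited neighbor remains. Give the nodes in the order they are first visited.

Visit 8
8 → 10
10 → 16
16 → 12
16 → 11
11 → 14
14 → 13
14 → 4
4 → 5
16 → 2
10 → 0
8 → 7
7 → 9
9 → 15
15 → 17
7 → 3
3 → 1
1 → 6

8, 10, 16, 12, 11, 14, 13, 4, 5, 2, 0, 7, 9, 15, 17, 3, 1, 6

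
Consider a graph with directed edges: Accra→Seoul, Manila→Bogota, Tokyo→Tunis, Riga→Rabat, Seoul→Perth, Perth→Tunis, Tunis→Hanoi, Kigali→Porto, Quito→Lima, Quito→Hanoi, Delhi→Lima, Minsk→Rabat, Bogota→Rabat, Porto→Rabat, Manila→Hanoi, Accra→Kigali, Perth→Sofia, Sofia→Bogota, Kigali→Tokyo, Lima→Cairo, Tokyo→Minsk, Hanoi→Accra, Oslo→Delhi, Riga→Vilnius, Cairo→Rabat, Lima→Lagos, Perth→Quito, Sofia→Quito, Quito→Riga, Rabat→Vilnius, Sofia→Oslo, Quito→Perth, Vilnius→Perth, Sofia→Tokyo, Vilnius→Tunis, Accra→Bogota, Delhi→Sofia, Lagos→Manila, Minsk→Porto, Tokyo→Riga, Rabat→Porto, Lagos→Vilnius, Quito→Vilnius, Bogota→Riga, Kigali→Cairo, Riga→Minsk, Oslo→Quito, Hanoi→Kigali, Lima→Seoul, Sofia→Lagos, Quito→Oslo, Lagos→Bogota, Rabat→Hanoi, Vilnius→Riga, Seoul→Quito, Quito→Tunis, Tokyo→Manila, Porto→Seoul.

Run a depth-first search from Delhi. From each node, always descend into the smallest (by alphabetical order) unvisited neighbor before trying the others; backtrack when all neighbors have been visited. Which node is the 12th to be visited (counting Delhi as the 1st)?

Perth

Visit Delhi
Delhi → Lima
Lima → Cairo
Cairo → Rabat
Rabat → Hanoi
Hanoi → Accra
Accra → Bogota
Bogota → Riga
Riga → Minsk
Minsk → Porto
Porto → Seoul
Seoul → Perth
Perth → Quito
Quito → Oslo
Quito → Tunis
Quito → Vilnius
Perth → Sofia
Sofia → Lagos
Lagos → Manila
Sofia → Tokyo
Accra → Kigali

Visit order: Delhi, Lima, Cairo, Rabat, Hanoi, Accra, Bogota, Riga, Minsk, Porto, Seoul, Perth, Quito, Oslo, Tunis, Vilnius, Sofia, Lagos, Manila, Tokyo, Kigali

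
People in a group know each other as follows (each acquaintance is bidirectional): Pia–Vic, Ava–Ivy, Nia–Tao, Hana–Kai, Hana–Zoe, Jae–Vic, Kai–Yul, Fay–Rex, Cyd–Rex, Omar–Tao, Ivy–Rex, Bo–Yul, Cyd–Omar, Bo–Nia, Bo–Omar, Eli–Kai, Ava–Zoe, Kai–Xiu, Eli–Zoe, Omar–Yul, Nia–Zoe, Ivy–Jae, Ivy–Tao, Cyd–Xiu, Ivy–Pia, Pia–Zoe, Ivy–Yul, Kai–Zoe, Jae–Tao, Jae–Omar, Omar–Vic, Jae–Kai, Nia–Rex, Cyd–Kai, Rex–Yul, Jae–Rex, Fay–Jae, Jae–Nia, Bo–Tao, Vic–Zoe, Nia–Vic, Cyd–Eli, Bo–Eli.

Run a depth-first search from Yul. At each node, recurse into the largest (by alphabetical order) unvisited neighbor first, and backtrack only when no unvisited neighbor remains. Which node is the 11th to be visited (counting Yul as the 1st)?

Kai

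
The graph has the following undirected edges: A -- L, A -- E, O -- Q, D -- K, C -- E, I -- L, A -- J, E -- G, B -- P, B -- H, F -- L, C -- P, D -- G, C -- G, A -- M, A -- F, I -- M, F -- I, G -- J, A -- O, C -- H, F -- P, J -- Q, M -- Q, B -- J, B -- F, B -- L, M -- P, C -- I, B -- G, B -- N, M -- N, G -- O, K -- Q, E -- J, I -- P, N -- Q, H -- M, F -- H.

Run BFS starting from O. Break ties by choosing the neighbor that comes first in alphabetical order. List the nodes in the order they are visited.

Visit O; enqueue A, G, Q → queue [A, G, Q]
Visit A; enqueue E, F, J, L, M → queue [G, Q, E, F, J, L, M]
Visit G; enqueue B, C, D → queue [Q, E, F, J, L, M, B, C, D]
Visit Q; enqueue K, N → queue [E, F, J, L, M, B, C, D, K, N]
Visit E → queue [F, J, L, M, B, C, D, K, N]
Visit F; enqueue H, I, P → queue [J, L, M, B, C, D, K, N, H, I, P]
Visit J → queue [L, M, B, C, D, K, N, H, I, P]
Visit L → queue [M, B, C, D, K, N, H, I, P]
Visit M → queue [B, C, D, K, N, H, I, P]
Visit B → queue [C, D, K, N, H, I, P]
Visit C → queue [D, K, N, H, I, P]
Visit D → queue [K, N, H, I, P]
Visit K → queue [N, H, I, P]
Visit N → queue [H, I, P]
Visit H → queue [I, P]
Visit I → queue [P]
Visit P → queue []

O, A, G, Q, E, F, J, L, M, B, C, D, K, N, H, I, P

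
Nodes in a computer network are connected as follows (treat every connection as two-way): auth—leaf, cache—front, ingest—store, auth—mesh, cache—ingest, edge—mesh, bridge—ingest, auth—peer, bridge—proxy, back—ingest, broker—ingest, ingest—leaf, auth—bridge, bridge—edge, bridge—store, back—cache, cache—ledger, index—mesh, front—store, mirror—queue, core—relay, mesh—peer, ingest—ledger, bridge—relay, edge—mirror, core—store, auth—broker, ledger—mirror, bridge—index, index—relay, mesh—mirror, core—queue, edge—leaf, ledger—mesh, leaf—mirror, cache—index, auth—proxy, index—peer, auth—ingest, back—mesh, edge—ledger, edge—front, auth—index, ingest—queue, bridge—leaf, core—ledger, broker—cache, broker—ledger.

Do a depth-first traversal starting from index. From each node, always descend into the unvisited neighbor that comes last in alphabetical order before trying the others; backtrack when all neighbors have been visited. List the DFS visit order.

index relay core store ingest queue mirror mesh peer auth proxy bridge leaf edge ledger cache front broker back

Visit index
index → relay
relay → core
core → store
store → ingest
ingest → queue
queue → mirror
mirror → mesh
mesh → peer
peer → auth
auth → proxy
proxy → bridge
bridge → leaf
leaf → edge
edge → ledger
ledger → cache
cache → front
cache → broker
cache → back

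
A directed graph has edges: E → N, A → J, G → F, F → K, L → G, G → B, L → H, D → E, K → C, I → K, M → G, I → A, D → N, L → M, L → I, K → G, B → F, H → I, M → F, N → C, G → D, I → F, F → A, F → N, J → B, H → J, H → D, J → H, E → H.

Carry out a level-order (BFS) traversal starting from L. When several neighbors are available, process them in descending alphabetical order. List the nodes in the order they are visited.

L -> M -> I -> H -> G -> F -> K -> A -> J -> D -> B -> N -> C -> E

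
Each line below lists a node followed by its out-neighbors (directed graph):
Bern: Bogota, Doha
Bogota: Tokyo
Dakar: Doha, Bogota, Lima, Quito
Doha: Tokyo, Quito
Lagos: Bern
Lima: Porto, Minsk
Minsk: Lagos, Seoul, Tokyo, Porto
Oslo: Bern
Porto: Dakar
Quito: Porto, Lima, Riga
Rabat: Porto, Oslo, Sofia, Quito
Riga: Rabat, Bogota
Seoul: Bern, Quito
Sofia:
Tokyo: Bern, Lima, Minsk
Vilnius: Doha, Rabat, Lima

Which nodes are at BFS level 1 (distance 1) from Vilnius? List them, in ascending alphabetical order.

Level 0: Vilnius
Level 1: Doha, Lima, Rabat
Level 2: Minsk, Oslo, Porto, Quito, Sofia, Tokyo
Level 3: Bern, Dakar, Lagos, Riga, Seoul
Level 4: Bogota

Doha, Lima, Rabat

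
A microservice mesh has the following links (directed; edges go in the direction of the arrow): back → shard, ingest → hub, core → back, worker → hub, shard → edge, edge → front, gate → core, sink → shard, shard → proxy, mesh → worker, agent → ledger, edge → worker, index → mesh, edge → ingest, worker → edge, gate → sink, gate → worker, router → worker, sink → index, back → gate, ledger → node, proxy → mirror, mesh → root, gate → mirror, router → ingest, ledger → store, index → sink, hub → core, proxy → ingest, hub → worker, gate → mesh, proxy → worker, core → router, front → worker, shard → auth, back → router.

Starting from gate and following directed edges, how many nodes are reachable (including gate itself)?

17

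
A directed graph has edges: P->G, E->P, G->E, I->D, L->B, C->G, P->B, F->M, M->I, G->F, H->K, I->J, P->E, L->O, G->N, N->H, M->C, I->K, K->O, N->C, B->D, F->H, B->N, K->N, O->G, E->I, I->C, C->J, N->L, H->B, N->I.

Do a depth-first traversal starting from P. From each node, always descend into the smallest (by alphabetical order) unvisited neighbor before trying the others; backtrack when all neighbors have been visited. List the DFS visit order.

P, B, D, N, C, G, E, I, J, K, O, F, H, M, L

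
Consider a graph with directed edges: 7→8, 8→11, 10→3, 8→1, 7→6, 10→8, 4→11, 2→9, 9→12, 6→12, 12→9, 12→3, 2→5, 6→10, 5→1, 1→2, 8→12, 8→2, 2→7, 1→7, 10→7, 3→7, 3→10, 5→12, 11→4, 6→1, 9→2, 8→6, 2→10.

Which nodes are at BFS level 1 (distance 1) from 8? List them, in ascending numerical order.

Level 0: 8
Level 1: 1, 2, 6, 11, 12
Level 2: 3, 4, 5, 7, 9, 10

1, 2, 6, 11, 12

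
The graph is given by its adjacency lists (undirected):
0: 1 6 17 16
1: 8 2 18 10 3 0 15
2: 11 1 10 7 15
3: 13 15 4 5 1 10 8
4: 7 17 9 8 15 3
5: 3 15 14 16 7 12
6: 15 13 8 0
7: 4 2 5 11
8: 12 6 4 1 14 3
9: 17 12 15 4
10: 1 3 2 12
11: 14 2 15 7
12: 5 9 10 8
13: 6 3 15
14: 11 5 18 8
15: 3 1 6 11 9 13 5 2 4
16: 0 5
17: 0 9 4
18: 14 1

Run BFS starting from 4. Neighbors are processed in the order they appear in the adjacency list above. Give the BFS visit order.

Visit 4; enqueue 7, 17, 9, 8, 15, 3 → queue [7, 17, 9, 8, 15, 3]
Visit 7; enqueue 2, 5, 11 → queue [17, 9, 8, 15, 3, 2, 5, 11]
Visit 17; enqueue 0 → queue [9, 8, 15, 3, 2, 5, 11, 0]
Visit 9; enqueue 12 → queue [8, 15, 3, 2, 5, 11, 0, 12]
Visit 8; enqueue 6, 1, 14 → queue [15, 3, 2, 5, 11, 0, 12, 6, 1, 14]
Visit 15; enqueue 13 → queue [3, 2, 5, 11, 0, 12, 6, 1, 14, 13]
Visit 3; enqueue 10 → queue [2, 5, 11, 0, 12, 6, 1, 14, 13, 10]
Visit 2 → queue [5, 11, 0, 12, 6, 1, 14, 13, 10]
Visit 5; enqueue 16 → queue [11, 0, 12, 6, 1, 14, 13, 10, 16]
Visit 11 → queue [0, 12, 6, 1, 14, 13, 10, 16]
Visit 0 → queue [12, 6, 1, 14, 13, 10, 16]
Visit 12 → queue [6, 1, 14, 13, 10, 16]
Visit 6 → queue [1, 14, 13, 10, 16]
Visit 1; enqueue 18 → queue [14, 13, 10, 16, 18]
Visit 14 → queue [13, 10, 16, 18]
Visit 13 → queue [10, 16, 18]
Visit 10 → queue [16, 18]
Visit 16 → queue [18]
Visit 18 → queue []

4, 7, 17, 9, 8, 15, 3, 2, 5, 11, 0, 12, 6, 1, 14, 13, 10, 16, 18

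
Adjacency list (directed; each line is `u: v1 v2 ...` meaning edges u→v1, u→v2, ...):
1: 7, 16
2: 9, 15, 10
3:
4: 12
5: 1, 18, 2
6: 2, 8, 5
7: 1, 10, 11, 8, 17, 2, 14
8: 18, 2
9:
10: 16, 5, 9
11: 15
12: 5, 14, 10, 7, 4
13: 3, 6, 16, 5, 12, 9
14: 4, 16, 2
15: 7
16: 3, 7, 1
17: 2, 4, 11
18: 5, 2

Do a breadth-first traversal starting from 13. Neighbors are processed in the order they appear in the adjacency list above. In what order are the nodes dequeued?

Visit 13; enqueue 3, 6, 16, 5, 12, 9 → queue [3, 6, 16, 5, 12, 9]
Visit 3 → queue [6, 16, 5, 12, 9]
Visit 6; enqueue 2, 8 → queue [16, 5, 12, 9, 2, 8]
Visit 16; enqueue 7, 1 → queue [5, 12, 9, 2, 8, 7, 1]
Visit 5; enqueue 18 → queue [12, 9, 2, 8, 7, 1, 18]
Visit 12; enqueue 14, 10, 4 → queue [9, 2, 8, 7, 1, 18, 14, 10, 4]
Visit 9 → queue [2, 8, 7, 1, 18, 14, 10, 4]
Visit 2; enqueue 15 → queue [8, 7, 1, 18, 14, 10, 4, 15]
Visit 8 → queue [7, 1, 18, 14, 10, 4, 15]
Visit 7; enqueue 11, 17 → queue [1, 18, 14, 10, 4, 15, 11, 17]
Visit 1 → queue [18, 14, 10, 4, 15, 11, 17]
Visit 18 → queue [14, 10, 4, 15, 11, 17]
Visit 14 → queue [10, 4, 15, 11, 17]
Visit 10 → queue [4, 15, 11, 17]
Visit 4 → queue [15, 11, 17]
Visit 15 → queue [11, 17]
Visit 11 → queue [17]
Visit 17 → queue []

13 3 6 16 5 12 9 2 8 7 1 18 14 10 4 15 11 17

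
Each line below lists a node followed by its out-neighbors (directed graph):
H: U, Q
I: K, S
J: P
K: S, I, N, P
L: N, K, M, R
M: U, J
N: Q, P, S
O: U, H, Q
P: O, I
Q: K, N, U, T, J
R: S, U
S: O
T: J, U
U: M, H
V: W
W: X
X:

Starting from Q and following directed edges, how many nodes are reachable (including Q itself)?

12

BFS from Q visits: Q, J, K, N, T, U, P, I, S, H, M, O
Reachable nodes: 12 of 17 total.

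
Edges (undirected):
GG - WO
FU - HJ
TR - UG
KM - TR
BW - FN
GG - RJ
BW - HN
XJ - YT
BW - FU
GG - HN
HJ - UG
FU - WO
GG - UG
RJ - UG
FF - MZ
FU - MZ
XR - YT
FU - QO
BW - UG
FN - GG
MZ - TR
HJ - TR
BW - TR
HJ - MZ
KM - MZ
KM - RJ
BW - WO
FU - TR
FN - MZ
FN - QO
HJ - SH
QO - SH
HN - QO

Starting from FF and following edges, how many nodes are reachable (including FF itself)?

15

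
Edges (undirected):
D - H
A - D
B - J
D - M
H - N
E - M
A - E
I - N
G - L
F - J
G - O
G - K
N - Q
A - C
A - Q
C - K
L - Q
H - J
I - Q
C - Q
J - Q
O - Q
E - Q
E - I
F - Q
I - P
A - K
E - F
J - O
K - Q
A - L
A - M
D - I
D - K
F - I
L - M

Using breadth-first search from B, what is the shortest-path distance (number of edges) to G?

Level 0: B
Level 1: J
Level 2: F, H, O, Q
Level 3: A, C, D, E, G, I, K, L, N
Level 4: M, P
G first appears at level 3.

3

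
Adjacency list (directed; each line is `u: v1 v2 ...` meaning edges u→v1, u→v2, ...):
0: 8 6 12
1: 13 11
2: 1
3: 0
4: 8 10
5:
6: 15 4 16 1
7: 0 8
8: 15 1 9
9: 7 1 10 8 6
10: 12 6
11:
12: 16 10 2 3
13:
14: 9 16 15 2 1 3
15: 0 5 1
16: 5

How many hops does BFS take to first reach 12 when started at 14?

3

Level 0: 14
Level 1: 1, 2, 3, 9, 15, 16
Level 2: 0, 5, 6, 7, 8, 10, 11, 13
Level 3: 4, 12
12 first appears at level 3.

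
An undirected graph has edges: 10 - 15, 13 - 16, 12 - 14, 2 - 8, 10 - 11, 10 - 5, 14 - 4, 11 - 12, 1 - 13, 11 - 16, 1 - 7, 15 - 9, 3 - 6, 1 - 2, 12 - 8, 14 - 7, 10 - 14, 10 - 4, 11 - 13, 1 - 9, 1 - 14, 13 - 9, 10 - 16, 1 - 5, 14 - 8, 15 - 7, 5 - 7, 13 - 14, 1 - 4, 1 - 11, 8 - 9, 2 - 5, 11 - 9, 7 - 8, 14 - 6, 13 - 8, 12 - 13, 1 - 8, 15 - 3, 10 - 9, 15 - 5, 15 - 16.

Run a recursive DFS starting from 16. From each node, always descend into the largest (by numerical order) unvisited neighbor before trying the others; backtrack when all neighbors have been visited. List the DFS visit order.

16 15 10 14 13 12 11 9 8 7 5 2 1 4 6 3

Visit 16
16 → 15
15 → 10
10 → 14
14 → 13
13 → 12
12 → 11
11 → 9
9 → 8
8 → 7
7 → 5
5 → 2
2 → 1
1 → 4
14 → 6
6 → 3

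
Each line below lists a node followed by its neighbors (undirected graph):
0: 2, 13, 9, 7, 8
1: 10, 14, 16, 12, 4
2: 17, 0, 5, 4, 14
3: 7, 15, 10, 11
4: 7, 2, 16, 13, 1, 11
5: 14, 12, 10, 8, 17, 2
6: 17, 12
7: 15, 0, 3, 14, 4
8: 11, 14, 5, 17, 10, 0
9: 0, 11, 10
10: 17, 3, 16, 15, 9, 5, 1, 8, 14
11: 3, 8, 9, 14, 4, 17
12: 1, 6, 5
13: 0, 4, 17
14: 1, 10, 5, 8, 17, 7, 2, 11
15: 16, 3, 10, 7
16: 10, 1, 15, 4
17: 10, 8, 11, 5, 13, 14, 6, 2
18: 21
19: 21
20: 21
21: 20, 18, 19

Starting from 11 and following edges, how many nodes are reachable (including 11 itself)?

18

BFS from 11 visits: 11, 3, 8, 9, 14, 4, 17, 7, 15, 10, 5, 0, 1, 2, 16, 13, 6, 12
Reachable nodes: 18 of 22 total.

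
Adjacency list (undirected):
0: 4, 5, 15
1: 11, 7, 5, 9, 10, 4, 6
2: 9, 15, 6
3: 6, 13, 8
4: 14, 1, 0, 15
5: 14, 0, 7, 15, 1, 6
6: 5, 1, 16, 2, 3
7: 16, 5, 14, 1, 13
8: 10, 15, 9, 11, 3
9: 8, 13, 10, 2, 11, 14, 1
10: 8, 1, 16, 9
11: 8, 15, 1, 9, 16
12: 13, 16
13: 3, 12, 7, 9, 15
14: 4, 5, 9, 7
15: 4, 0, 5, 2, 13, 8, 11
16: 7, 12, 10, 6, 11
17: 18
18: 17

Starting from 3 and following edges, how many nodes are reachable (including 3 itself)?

17

BFS from 3 visits: 3, 6, 8, 13, 1, 2, 5, 16, 9, 10, 11, 15, 7, 12, 4, 0, 14
Reachable nodes: 17 of 19 total.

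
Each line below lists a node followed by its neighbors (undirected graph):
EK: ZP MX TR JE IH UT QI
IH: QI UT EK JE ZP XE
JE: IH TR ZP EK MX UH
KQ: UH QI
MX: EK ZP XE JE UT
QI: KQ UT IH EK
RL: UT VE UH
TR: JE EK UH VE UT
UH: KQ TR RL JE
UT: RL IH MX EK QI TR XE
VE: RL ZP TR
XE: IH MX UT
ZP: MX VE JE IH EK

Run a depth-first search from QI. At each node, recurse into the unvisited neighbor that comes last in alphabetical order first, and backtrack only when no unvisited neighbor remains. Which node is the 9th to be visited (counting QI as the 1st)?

Visit QI
QI → UT
UT → XE
XE → MX
MX → ZP
ZP → VE
VE → TR
TR → UH
UH → RL
UH → KQ
UH → JE
JE → IH
IH → EK

Visit order: QI, UT, XE, MX, ZP, VE, TR, UH, RL, KQ, JE, IH, EK

RL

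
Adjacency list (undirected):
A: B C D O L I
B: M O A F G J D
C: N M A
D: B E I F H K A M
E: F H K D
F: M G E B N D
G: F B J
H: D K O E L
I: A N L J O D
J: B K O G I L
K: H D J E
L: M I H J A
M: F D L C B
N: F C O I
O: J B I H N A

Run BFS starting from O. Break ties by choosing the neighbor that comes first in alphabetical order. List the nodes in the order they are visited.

Visit O; enqueue A, B, H, I, J, N → queue [A, B, H, I, J, N]
Visit A; enqueue C, D, L → queue [B, H, I, J, N, C, D, L]
Visit B; enqueue F, G, M → queue [H, I, J, N, C, D, L, F, G, M]
Visit H; enqueue E, K → queue [I, J, N, C, D, L, F, G, M, E, K]
Visit I → queue [J, N, C, D, L, F, G, M, E, K]
Visit J → queue [N, C, D, L, F, G, M, E, K]
Visit N → queue [C, D, L, F, G, M, E, K]
Visit C → queue [D, L, F, G, M, E, K]
Visit D → queue [L, F, G, M, E, K]
Visit L → queue [F, G, M, E, K]
Visit F → queue [G, M, E, K]
Visit G → queue [M, E, K]
Visit M → queue [E, K]
Visit E → queue [K]
Visit K → queue []

O A B H I J N C D L F G M E K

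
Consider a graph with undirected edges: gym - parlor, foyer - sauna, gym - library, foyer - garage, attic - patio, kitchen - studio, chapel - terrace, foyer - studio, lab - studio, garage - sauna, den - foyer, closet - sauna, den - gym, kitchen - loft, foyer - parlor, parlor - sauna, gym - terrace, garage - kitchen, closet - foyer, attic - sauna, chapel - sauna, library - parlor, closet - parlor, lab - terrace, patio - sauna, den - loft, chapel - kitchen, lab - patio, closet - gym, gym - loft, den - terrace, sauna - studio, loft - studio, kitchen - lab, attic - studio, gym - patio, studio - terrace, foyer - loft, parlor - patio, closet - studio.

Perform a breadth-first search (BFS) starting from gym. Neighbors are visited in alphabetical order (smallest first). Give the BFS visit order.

gym, closet, den, library, loft, parlor, patio, terrace, foyer, sauna, studio, kitchen, attic, lab, chapel, garage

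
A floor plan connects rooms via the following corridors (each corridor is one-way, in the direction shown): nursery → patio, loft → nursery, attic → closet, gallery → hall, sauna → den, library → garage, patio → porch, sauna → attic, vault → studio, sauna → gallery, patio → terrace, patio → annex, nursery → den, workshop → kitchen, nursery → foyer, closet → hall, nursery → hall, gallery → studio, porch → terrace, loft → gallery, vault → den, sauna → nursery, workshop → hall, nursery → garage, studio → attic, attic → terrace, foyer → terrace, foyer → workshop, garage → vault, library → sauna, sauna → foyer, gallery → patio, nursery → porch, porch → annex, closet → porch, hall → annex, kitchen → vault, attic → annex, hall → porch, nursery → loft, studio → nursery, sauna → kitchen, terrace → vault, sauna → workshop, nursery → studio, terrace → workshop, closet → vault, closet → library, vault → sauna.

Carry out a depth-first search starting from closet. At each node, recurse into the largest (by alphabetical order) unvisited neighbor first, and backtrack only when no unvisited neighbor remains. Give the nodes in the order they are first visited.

Visit closet
closet → vault
vault → studio
studio → nursery
nursery → porch
porch → terrace
terrace → workshop
workshop → kitchen
workshop → hall
hall → annex
nursery → patio
nursery → loft
loft → gallery
nursery → garage
nursery → foyer
nursery → den
studio → attic
vault → sauna
closet → library

closet vault studio nursery porch terrace workshop kitchen hall annex patio loft gallery garage foyer den attic sauna library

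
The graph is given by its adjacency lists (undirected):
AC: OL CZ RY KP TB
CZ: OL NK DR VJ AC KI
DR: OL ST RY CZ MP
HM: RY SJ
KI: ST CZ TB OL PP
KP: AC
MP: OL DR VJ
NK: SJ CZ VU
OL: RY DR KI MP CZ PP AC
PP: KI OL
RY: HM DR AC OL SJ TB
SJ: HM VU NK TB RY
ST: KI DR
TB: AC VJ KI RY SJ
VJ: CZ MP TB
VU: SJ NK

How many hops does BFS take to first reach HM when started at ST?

Level 0: ST
Level 1: DR, KI
Level 2: CZ, MP, OL, PP, RY, TB
Level 3: AC, HM, NK, SJ, VJ
Level 4: KP, VU
HM first appears at level 3.

3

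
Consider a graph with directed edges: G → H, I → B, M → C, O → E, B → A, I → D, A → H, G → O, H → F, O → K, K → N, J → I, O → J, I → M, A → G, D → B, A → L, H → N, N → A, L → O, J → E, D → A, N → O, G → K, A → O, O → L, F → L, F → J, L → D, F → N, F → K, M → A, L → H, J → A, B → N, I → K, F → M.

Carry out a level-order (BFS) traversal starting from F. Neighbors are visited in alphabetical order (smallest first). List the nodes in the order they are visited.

Visit F; enqueue J, K, L, M, N → queue [J, K, L, M, N]
Visit J; enqueue A, E, I → queue [K, L, M, N, A, E, I]
Visit K → queue [L, M, N, A, E, I]
Visit L; enqueue D, H, O → queue [M, N, A, E, I, D, H, O]
Visit M; enqueue C → queue [N, A, E, I, D, H, O, C]
Visit N → queue [A, E, I, D, H, O, C]
Visit A; enqueue G → queue [E, I, D, H, O, C, G]
Visit E → queue [I, D, H, O, C, G]
Visit I; enqueue B → queue [D, H, O, C, G, B]
Visit D → queue [H, O, C, G, B]
Visit H → queue [O, C, G, B]
Visit O → queue [C, G, B]
Visit C → queue [G, B]
Visit G → queue [B]
Visit B → queue []

F, J, K, L, M, N, A, E, I, D, H, O, C, G, B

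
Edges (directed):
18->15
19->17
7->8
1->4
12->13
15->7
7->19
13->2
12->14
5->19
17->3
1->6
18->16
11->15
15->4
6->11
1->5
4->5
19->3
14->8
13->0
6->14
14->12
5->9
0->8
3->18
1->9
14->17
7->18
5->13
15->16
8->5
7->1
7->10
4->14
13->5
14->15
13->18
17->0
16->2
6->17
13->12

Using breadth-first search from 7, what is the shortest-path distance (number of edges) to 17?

Level 0: 7
Level 1: 1, 8, 10, 18, 19
Level 2: 3, 4, 5, 6, 9, 15, 16, 17
Level 3: 0, 2, 11, 13, 14
Level 4: 12
17 first appears at level 2.

2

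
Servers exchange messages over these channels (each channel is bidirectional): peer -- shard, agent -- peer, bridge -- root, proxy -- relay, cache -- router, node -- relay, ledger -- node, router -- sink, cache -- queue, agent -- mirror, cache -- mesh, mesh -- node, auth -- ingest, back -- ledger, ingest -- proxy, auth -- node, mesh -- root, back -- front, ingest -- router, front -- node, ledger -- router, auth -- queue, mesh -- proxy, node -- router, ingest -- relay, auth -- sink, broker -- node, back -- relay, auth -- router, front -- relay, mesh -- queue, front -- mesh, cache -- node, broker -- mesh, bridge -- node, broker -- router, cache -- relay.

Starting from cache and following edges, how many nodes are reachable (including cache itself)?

BFS from cache visits: cache, router, relay, queue, node, mesh, sink, ledger, ingest, broker, auth, proxy, front, back, bridge, root
Reachable nodes: 16 of 20 total.

16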